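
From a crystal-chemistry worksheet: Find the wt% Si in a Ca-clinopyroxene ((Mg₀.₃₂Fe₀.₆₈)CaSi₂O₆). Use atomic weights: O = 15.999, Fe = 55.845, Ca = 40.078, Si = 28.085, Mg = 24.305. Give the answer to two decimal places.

23.60 mass %

Molar mass of (Mg₀.₃₂Fe₀.₆₈)CaSi₂O₆: 0.32*24.305 + 0.68*55.845 + 1*40.078 + 2*28.085 + 6*15.999 = 237.994 g/mol.
Mass of Si per formula unit: 2 × 28.085 = 56.170 g.
Weight fraction Si = 56.170 / 237.994 = 0.2360.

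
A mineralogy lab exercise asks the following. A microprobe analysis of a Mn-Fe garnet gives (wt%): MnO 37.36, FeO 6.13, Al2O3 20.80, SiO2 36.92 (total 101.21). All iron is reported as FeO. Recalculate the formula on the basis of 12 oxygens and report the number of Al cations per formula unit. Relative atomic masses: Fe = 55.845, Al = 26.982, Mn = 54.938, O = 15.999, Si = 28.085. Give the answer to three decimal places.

MnO (M=70.937): mol = 0.52666; Mn = 0.52666, O = 0.52666.
FeO (M=71.844): mol = 0.08532; Fe = 0.08532, O = 0.08532.
Al2O3 (M=101.961): mol = 0.20400; Al = 0.40800, O = 0.61200.
SiO2 (M=60.083): mol = 0.61448; Si = 0.61448, O = 1.22896.
ΣO = 2.45294; factor = 12/ΣO = 4.89209.
Al apfu = 0.40800 × 4.89209 = 1.996.

1.996 Al apfu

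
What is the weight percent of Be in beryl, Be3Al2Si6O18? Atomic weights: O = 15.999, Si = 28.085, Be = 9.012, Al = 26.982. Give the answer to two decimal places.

5.03 mass %

Molar mass of Be3Al2Si6O18: 3·9.012 + 2·26.982 + 6·28.085 + 18·15.999 = 537.492 g/mol.
Mass of Be per formula unit: 3 × 9.012 = 27.036 g.
Weight fraction Be = 27.036 / 537.492 = 0.0503.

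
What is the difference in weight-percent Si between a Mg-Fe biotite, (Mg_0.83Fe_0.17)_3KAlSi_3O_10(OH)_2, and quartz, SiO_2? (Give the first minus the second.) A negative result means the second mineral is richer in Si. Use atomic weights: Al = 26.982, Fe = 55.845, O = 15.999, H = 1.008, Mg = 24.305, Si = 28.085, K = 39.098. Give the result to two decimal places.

M((Mg_0.83Fe_0.17)_3KAlSi_3O_10(OH)_2) = 433.339 g/mol, so wt% Si = 84.255/433.339 × 100 = 19.44%.
M(SiO_2) = 60.083 g/mol, so wt% Si = 28.085/60.083 × 100 = 46.74%.
19.44 − 46.74 = -27.30 pp.

-27.30 percentage points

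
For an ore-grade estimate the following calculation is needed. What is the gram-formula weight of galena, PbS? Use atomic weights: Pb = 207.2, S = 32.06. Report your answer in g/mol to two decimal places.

239.26 g/mol

Pb: 1 × 207.2 = 207.2000
S: 1 × 32.06 = 32.0600
Summing the contributions gives the formula mass.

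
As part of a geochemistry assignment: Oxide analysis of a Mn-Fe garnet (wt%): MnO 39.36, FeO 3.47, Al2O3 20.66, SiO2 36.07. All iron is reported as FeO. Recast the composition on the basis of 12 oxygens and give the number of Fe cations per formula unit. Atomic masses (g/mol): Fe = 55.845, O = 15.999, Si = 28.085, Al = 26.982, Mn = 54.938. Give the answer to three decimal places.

39.36 wt% MnO ÷ 70.937 g/mol = 0.55486 mol, giving 0.55486 Mn and 0.55486 O.
3.47 wt% FeO ÷ 71.844 g/mol = 0.04830 mol, giving 0.04830 Fe and 0.04830 O.
20.66 wt% Al2O3 ÷ 101.961 g/mol = 0.20263 mol, giving 0.40526 Al and 0.60789 O.
36.07 wt% SiO2 ÷ 60.083 g/mol = 0.60034 mol, giving 0.60034 Si and 1.20068 O.
Oxygen sums to 2.41173; scaling by 12/2.41173 = 4.97568 puts the formula on 12 O.
Fe: 0.04830 × 4.97568 = 0.240 atoms per formula unit.

0.240 Fe apfu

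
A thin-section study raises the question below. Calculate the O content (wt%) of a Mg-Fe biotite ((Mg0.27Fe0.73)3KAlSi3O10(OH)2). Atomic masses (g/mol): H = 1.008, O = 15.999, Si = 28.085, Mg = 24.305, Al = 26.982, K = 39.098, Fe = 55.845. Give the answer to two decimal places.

Formula mass = 0.81×24.305 + 2.19×55.845 + 1×39.098 + 1×26.982 + 3×28.085 + 12×15.999 + 2×1.008 = 486.327 g/mol, of which 191.988 g is O.
So O makes up 191.988/486.327 = 0.3948 of the mass, i.e. 39.48%.

39.48 wt%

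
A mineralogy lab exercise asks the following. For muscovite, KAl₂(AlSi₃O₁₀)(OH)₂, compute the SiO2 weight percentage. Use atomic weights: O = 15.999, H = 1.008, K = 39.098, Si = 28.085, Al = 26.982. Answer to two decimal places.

45.25 wt%

Molar mass of KAl₂(AlSi₃O₁₀)(OH)₂ = 1*39.098 + 3*26.982 + 3*28.085 + 12*15.999 + 2*1.008 = 398.303 g/mol.
Each formula unit contains 3 Si, equivalent to 3/1 = 3.0000 mol SiO2.
M(SiO2) = 1×28.085 + 2×15.999 = 60.083 g/mol.
Mass of SiO2 per formula unit = 3.0000 × 60.083 = 180.249 g.
SiO2 wt% = 180.249 / 398.303 × 100 = 45.25%.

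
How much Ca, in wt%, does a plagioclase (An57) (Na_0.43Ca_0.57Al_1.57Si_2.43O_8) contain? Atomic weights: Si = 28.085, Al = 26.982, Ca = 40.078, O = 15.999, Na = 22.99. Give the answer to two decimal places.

Molar mass of Na_0.43Ca_0.57Al_1.57Si_2.43O_8: 0.43*22.99 + 0.57*40.078 + 1.57*26.982 + 2.43*28.085 + 8*15.999 = 271.330 g/mol.
Mass of Ca per formula unit: 0.57 × 40.078 = 22.844 g.
Weight fraction Ca = 22.844 / 271.330 = 0.0842.

8.42 wt%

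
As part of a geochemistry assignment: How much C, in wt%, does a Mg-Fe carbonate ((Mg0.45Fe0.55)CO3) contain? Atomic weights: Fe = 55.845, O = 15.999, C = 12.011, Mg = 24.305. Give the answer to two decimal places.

Formula mass = 0.45·24.305 + 0.55·55.845 + 1·12.011 + 3·15.999 = 101.660 g/mol, of which 12.011 g is C.
So C makes up 12.011/101.660 = 0.1181 of the mass, i.e. 11.81%.

11.81 wt%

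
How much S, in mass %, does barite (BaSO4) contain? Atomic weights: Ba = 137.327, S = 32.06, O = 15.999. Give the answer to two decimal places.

13.74 mass %

Molar mass of BaSO4: 1*137.327 + 1*32.06 + 4*15.999 = 233.383 g/mol.
Mass of S per formula unit: 1 × 32.06 = 32.060 g.
Weight fraction S = 32.060 / 233.383 = 0.1374.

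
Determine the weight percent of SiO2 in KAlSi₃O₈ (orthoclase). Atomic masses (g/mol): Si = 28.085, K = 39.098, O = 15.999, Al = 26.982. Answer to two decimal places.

Molar mass of KAlSi₃O₈ = 1*39.098 + 1*26.982 + 3*28.085 + 8*15.999 = 278.327 g/mol.
Each formula unit contains 3 Si, equivalent to 3/1 = 3.0000 mol SiO2.
M(SiO2) = 1×28.085 + 2×15.999 = 60.083 g/mol.
Mass of SiO2 per formula unit = 3.0000 × 60.083 = 180.249 g.
SiO2 wt% = 180.249 / 278.327 × 100 = 64.76%.

64.76 wt%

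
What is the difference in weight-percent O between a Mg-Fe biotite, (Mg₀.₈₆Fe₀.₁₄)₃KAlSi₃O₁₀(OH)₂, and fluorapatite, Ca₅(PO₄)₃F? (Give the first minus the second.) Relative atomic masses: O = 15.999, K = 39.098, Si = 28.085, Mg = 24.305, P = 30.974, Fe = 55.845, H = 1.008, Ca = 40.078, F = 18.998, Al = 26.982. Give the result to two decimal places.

6.53 percentage points

First mineral: 191.988 g O in 430.501 g formula = 44.60 wt% O.
Second mineral: 191.988 g O in 504.298 g formula = 38.07 wt% O.
44.60% − 38.07% gives a difference of 6.53 percentage points.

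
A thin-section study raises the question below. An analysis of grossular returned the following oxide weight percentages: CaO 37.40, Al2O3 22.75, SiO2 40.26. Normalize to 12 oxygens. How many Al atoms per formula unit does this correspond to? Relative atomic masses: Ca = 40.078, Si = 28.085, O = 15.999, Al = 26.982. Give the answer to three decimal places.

37.40 wt% CaO ÷ 56.077 g/mol = 0.66694 mol, giving 0.66694 Ca and 0.66694 O.
22.75 wt% Al2O3 ÷ 101.961 g/mol = 0.22312 mol, giving 0.44624 Al and 0.66936 O.
40.26 wt% SiO2 ÷ 60.083 g/mol = 0.67007 mol, giving 0.67007 Si and 1.34014 O.
Oxygen sums to 2.67644; scaling by 12/2.67644 = 4.48357 puts the formula on 12 O.
Al: 0.44624 × 4.48357 = 2.001 atoms per formula unit.

2.001 Al apfu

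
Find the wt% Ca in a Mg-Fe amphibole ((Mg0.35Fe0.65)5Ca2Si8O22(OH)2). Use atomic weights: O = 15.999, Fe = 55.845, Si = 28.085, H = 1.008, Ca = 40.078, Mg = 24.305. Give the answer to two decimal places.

Molar mass of (Mg0.35Fe0.65)5Ca2Si8O22(OH)2: 1.75*24.305 + 3.25*55.845 + 2*40.078 + 8*28.085 + 24*15.999 + 2*1.008 = 914.858 g/mol.
Mass of Ca per formula unit: 2 × 40.078 = 80.156 g.
Weight fraction Ca = 80.156 / 914.858 = 0.0876.

8.76 weight percent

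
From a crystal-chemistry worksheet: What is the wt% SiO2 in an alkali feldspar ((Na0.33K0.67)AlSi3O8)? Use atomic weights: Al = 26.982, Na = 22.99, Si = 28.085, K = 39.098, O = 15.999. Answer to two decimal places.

66.02 wt%

M((Na0.33K0.67)AlSi3O8) = 273.011 g/mol; M(SiO2) = 60.083 g/mol.
Moles SiO2 per formula unit = 3 Si ÷ 1 = 3.0000.
SiO2 fraction = (3.0000 × 60.083) / 273.011 = 180.249/273.011 = 0.6602.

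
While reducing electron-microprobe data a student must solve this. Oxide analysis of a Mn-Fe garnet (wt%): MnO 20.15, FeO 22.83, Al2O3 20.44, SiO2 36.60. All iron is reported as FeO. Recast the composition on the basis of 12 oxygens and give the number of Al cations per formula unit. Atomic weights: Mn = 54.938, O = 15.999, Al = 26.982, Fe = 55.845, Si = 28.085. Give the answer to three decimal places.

1.987 Al apfu

20.15 wt% MnO ÷ 70.937 g/mol = 0.28405 mol, giving 0.28405 Mn and 0.28405 O.
22.83 wt% FeO ÷ 71.844 g/mol = 0.31777 mol, giving 0.31777 Fe and 0.31777 O.
20.44 wt% Al2O3 ÷ 101.961 g/mol = 0.20047 mol, giving 0.40094 Al and 0.60141 O.
36.60 wt% SiO2 ÷ 60.083 g/mol = 0.60916 mol, giving 0.60916 Si and 1.21832 O.
Oxygen sums to 2.42155; scaling by 12/2.42155 = 4.95550 puts the formula on 12 O.
Al: 0.40094 × 4.95550 = 1.987 atoms per formula unit.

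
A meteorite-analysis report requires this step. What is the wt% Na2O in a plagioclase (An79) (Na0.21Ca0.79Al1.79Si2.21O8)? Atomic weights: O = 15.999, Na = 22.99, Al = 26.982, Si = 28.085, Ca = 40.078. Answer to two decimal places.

2.37 wt%

Molar mass of Na0.21Ca0.79Al1.79Si2.21O8 = 0.21·22.99 + 0.79·40.078 + 1.79·26.982 + 2.21·28.085 + 8·15.999 = 274.847 g/mol.
Each formula unit contains 0.21 Na, equivalent to 0.21/2 = 0.1050 mol Na2O.
M(Na2O) = 2×22.99 + 1×15.999 = 61.979 g/mol.
Mass of Na2O per formula unit = 0.1050 × 61.979 = 6.508 g.
Na2O wt% = 6.508 / 274.847 × 100 = 2.37%.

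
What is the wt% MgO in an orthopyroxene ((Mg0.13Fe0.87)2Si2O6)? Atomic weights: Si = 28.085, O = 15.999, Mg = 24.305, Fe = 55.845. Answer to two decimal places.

4.10 wt%

M((Mg0.13Fe0.87)2Si2O6) = 255.654 g/mol; M(MgO) = 40.304 g/mol.
Moles MgO per formula unit = 0.26 Mg ÷ 1 = 0.2600.
MgO fraction = (0.2600 × 40.304) / 255.654 = 10.479/255.654 = 0.0410.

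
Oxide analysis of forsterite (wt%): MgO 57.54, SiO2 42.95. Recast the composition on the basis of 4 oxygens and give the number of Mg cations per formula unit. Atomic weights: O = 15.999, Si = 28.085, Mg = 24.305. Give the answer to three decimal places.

1.999 Mg apfu

MgO (M=40.304): mol = 1.42765; Mg = 1.42765, O = 1.42765.
SiO2 (M=60.083): mol = 0.71484; Si = 0.71484, O = 1.42968.
ΣO = 2.85733; factor = 4/ΣO = 1.39991.
Mg apfu = 1.42765 × 1.39991 = 1.999.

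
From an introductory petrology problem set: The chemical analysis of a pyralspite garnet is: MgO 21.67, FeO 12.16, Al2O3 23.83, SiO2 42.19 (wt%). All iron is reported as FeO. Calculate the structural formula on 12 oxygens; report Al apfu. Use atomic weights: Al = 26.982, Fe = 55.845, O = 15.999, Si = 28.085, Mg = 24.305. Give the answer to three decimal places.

MgO: 21.67/40.304 = 0.53766 mol → 0.53766 mol Mg, 0.53766 mol O.
FeO: 12.16/71.844 = 0.16926 mol → 0.16926 mol Fe, 0.16926 mol O.
Al2O3: 23.83/101.961 = 0.23372 mol → 0.46744 mol Al, 0.70116 mol O.
SiO2: 42.19/60.083 = 0.70220 mol → 0.70220 mol Si, 1.40440 mol O.
Total oxygen = 2.81248 mol. Normalization factor = 12/2.81248 = 4.26670.
Al per 12 O = 0.46744 × 4.26670 = 1.994.

1.994 Al apfu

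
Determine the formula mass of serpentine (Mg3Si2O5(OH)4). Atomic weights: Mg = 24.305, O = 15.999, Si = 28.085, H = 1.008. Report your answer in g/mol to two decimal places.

277.11 g/mol

M = 3*24.305 + 2*28.085 + 9*15.999 + 4*1.008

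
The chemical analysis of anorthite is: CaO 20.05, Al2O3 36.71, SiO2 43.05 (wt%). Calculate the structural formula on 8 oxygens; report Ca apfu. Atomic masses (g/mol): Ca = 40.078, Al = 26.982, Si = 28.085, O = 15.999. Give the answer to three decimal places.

20.05 wt% CaO ÷ 56.077 g/mol = 0.35754 mol, giving 0.35754 Ca and 0.35754 O.
36.71 wt% Al2O3 ÷ 101.961 g/mol = 0.36004 mol, giving 0.72008 Al and 1.08012 O.
43.05 wt% SiO2 ÷ 60.083 g/mol = 0.71651 mol, giving 0.71651 Si and 1.43302 O.
Oxygen sums to 2.87068; scaling by 8/2.87068 = 2.78680 puts the formula on 8 O.
Ca: 0.35754 × 2.78680 = 0.996 atoms per formula unit.

0.996 Ca apfu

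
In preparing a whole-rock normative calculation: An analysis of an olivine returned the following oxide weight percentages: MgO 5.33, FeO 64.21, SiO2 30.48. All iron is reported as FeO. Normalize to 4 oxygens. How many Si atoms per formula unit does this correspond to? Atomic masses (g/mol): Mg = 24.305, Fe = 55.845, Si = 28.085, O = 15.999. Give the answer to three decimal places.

MgO: 5.33/40.304 = 0.13224 mol → 0.13224 mol Mg, 0.13224 mol O.
FeO: 64.21/71.844 = 0.89374 mol → 0.89374 mol Fe, 0.89374 mol O.
SiO2: 30.48/60.083 = 0.50730 mol → 0.50730 mol Si, 1.01460 mol O.
Total oxygen = 2.04058 mol. Normalization factor = 4/2.04058 = 1.96023.
Si per 4 O = 0.50730 × 1.96023 = 0.994.

0.994 Si apfu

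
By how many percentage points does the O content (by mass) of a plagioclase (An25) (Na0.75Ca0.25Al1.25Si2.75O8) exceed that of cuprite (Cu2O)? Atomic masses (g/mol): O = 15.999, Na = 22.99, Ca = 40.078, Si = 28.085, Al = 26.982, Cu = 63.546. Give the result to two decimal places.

O in Na0.75Ca0.25Al1.25Si2.75O8: molar mass 266.215 g/mol; 8×15.999 = 127.992 g → 48.08 wt%.
O in Cu2O: molar mass 143.091 g/mol; 1×15.999 = 15.999 g → 11.18 wt%.
Difference = 48.08 − 11.18 = 36.90 percentage points.

36.90 percentage points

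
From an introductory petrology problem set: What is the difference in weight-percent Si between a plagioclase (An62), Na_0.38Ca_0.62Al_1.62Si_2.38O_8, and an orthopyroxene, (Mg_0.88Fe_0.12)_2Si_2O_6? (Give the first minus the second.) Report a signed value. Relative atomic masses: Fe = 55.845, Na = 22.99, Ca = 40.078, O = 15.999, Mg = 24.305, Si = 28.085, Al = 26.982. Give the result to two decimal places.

-2.40 percentage points

First mineral: 66.842 g Si in 272.130 g formula = 24.56 wt% Si.
Second mineral: 56.170 g Si in 208.344 g formula = 26.96 wt% Si.
24.56% − 26.96% gives a difference of -2.40 percentage points.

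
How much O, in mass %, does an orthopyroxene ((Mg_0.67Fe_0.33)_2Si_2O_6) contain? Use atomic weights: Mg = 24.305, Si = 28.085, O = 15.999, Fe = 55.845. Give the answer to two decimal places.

43.32 mass %

Molar mass of (Mg_0.67Fe_0.33)_2Si_2O_6: 1.34*24.305 + 0.66*55.845 + 2*28.085 + 6*15.999 = 221.590 g/mol.
Mass of O per formula unit: 6 × 15.999 = 95.994 g.
Weight fraction O = 95.994 / 221.590 = 0.4332.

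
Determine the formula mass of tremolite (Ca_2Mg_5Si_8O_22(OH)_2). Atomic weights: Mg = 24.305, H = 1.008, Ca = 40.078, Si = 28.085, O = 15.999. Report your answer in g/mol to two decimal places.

M = 2(40.078) + 5(24.305) + 8(28.085) + 24(15.999) + 2(1.008)

812.35 g/mol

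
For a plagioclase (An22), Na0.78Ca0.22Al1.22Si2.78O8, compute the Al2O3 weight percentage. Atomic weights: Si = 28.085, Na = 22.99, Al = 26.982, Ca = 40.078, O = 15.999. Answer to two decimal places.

23.41 wt%

M(Na0.78Ca0.22Al1.22Si2.78O8) = 265.736 g/mol; M(Al2O3) = 101.961 g/mol.
Moles Al2O3 per formula unit = 1.22 Al ÷ 2 = 0.6100.
Al2O3 fraction = (0.6100 × 101.961) / 265.736 = 62.196/265.736 = 0.2341.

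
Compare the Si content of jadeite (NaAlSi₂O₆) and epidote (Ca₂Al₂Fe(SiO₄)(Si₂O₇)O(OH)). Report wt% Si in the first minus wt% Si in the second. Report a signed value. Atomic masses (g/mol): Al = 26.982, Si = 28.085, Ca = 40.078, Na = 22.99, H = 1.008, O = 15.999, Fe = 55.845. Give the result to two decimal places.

Si in NaAlSi₂O₆: molar mass 202.136 g/mol; 2×28.085 = 56.170 g → 27.79 wt%.
Si in Ca₂Al₂Fe(SiO₄)(Si₂O₇)O(OH): molar mass 483.215 g/mol; 3×28.085 = 84.255 g → 17.44 wt%.
Difference = 27.79 − 17.44 = 10.35 percentage points.

10.35 percentage points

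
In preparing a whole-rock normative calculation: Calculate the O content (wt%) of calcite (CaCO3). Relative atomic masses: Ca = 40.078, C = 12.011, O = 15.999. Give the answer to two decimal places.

Formula mass = 1×40.078 + 1×12.011 + 3×15.999 = 100.086 g/mol, of which 47.997 g is O.
So O makes up 47.997/100.086 = 0.4796 of the mass, i.e. 47.96%.

47.96 wt%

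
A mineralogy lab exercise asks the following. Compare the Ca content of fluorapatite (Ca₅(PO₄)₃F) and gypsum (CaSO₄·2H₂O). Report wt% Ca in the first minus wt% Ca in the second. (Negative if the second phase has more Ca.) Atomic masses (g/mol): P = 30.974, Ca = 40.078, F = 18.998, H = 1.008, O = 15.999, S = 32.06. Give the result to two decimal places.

Ca in Ca₅(PO₄)₃F: molar mass 504.298 g/mol; 5×40.078 = 200.390 g → 39.74 wt%.
Ca in CaSO₄·2H₂O: molar mass 172.164 g/mol; 1×40.078 = 40.078 g → 23.28 wt%.
Difference = 39.74 − 23.28 = 16.46 percentage points.

16.46 percentage points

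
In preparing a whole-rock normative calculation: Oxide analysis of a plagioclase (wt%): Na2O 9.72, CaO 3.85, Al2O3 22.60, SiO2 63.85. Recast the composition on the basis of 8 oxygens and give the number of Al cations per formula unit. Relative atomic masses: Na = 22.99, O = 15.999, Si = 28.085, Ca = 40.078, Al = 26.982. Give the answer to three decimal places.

9.72 wt% Na2O ÷ 61.979 g/mol = 0.15683 mol, giving 0.31366 Na and 0.15683 O.
3.85 wt% CaO ÷ 56.077 g/mol = 0.06866 mol, giving 0.06866 Ca and 0.06866 O.
22.60 wt% Al2O3 ÷ 101.961 g/mol = 0.22165 mol, giving 0.44330 Al and 0.66495 O.
63.85 wt% SiO2 ÷ 60.083 g/mol = 1.06270 mol, giving 1.06270 Si and 2.12540 O.
Oxygen sums to 3.01584; scaling by 8/3.01584 = 2.65266 puts the formula on 8 O.
Al: 0.44330 × 2.65266 = 1.176 atoms per formula unit.

1.176 Al apfu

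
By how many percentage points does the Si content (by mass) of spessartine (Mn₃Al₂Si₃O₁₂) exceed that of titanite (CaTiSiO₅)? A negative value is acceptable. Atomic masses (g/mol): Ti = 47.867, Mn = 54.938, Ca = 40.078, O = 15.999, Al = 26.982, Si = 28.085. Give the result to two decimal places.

First mineral: 84.255 g Si in 495.021 g formula = 17.02 wt% Si.
Second mineral: 28.085 g Si in 196.025 g formula = 14.33 wt% Si.
17.02% − 14.33% gives a difference of 2.69 percentage points.

2.69 percentage points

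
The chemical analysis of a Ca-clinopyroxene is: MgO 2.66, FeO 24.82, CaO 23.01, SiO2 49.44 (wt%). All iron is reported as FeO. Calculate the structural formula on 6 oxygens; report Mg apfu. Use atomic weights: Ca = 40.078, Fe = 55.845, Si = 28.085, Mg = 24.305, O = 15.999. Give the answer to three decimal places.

0.160 Mg apfu

MgO: 2.66/40.304 = 0.06600 mol → 0.06600 mol Mg, 0.06600 mol O.
FeO: 24.82/71.844 = 0.34547 mol → 0.34547 mol Fe, 0.34547 mol O.
CaO: 23.01/56.077 = 0.41033 mol → 0.41033 mol Ca, 0.41033 mol O.
SiO2: 49.44/60.083 = 0.82286 mol → 0.82286 mol Si, 1.64572 mol O.
Total oxygen = 2.46752 mol. Normalization factor = 6/2.46752 = 2.43159.
Mg per 6 O = 0.06600 × 2.43159 = 0.160.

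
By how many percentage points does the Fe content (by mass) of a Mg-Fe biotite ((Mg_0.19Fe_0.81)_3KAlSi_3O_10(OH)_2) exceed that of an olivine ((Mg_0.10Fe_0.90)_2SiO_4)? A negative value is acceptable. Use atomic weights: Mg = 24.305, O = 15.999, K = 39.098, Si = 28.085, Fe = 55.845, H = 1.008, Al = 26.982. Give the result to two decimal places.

Fe in (Mg_0.19Fe_0.81)_3KAlSi_3O_10(OH)_2: molar mass 493.896 g/mol; 2.43×55.845 = 135.703 g → 27.48 wt%.
Fe in (Mg_0.10Fe_0.90)_2SiO_4: molar mass 197.463 g/mol; 1.80×55.845 = 100.521 g → 50.91 wt%.
Difference = 27.48 − 50.91 = -23.43 percentage points.

-23.43 percentage points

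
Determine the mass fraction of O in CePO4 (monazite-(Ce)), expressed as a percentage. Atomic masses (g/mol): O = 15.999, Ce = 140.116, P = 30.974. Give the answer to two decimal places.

Formula mass = 1×140.116 + 1×30.974 + 4×15.999 = 235.086 g/mol, of which 63.996 g is O.
So O makes up 63.996/235.086 = 0.2722 of the mass, i.e. 27.22%.

27.22 wt%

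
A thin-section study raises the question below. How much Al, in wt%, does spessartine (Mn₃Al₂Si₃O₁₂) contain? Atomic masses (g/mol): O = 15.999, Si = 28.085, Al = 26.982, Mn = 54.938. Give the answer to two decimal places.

M(Mn₃Al₂Si₃O₁₂) = 495.021 g/mol.
Al contributes 2 × 26.982 = 53.964 g per mole.
53.964/495.021 = 0.1090 → 10.90%.

10.90 wt%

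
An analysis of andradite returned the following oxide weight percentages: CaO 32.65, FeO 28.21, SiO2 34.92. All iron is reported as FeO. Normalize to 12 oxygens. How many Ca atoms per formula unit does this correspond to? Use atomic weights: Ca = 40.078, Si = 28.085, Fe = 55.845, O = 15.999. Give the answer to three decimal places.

CaO: 32.65/56.077 = 0.58224 mol → 0.58224 mol Ca, 0.58224 mol O.
FeO: 28.21/71.844 = 0.39266 mol → 0.39266 mol Fe, 0.39266 mol O.
SiO2: 34.92/60.083 = 0.58120 mol → 0.58120 mol Si, 1.16240 mol O.
Total oxygen = 2.13730 mol. Normalization factor = 12/2.13730 = 5.61456.
Ca per 12 O = 0.58224 × 5.61456 = 3.269.

3.269 Ca apfu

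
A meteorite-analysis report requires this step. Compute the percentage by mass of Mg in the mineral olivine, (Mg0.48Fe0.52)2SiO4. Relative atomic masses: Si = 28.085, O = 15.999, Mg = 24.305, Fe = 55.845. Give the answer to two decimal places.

M((Mg0.48Fe0.52)2SiO4) = 173.493 g/mol.
Mg contributes 0.96 × 24.305 = 23.333 g per mole.
23.333/173.493 = 0.1345 → 13.45%.

13.45 mass %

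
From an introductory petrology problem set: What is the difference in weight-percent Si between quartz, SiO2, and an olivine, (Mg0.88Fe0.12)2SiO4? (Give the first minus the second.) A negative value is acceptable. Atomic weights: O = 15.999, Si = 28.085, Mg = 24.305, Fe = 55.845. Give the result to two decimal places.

27.80 percentage points

M(SiO2) = 60.083 g/mol, so wt% Si = 28.085/60.083 × 100 = 46.74%.
M((Mg0.88Fe0.12)2SiO4) = 148.261 g/mol, so wt% Si = 28.085/148.261 × 100 = 18.94%.
46.74 − 18.94 = 27.80 pp.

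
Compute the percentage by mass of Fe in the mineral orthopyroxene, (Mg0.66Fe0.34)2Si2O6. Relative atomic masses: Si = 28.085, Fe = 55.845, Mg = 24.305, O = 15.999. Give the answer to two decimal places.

17.09 weight percent

M((Mg0.66Fe0.34)2Si2O6) = 222.221 g/mol.
Fe contributes 0.68 × 55.845 = 37.975 g per mole.
37.975/222.221 = 0.1709 → 17.09%.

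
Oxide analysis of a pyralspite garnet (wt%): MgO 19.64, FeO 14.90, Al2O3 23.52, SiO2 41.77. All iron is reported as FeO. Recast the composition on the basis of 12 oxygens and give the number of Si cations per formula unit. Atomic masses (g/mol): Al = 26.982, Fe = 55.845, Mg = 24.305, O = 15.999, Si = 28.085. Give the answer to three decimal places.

MgO: 19.64/40.304 = 0.48730 mol → 0.48730 mol Mg, 0.48730 mol O.
FeO: 14.90/71.844 = 0.20739 mol → 0.20739 mol Fe, 0.20739 mol O.
Al2O3: 23.52/101.961 = 0.23068 mol → 0.46136 mol Al, 0.69204 mol O.
SiO2: 41.77/60.083 = 0.69520 mol → 0.69520 mol Si, 1.39040 mol O.
Total oxygen = 2.77713 mol. Normalization factor = 12/2.77713 = 4.32101.
Si per 12 O = 0.69520 × 4.32101 = 3.004.

3.004 Si apfu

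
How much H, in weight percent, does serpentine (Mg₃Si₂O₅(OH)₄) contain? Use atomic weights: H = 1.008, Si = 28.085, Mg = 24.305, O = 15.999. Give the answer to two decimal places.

Formula mass = 3×24.305 + 2×28.085 + 9×15.999 + 4×1.008 = 277.108 g/mol, of which 4.032 g is H.
So H makes up 4.032/277.108 = 0.0146 of the mass, i.e. 1.46%.

1.46 weight percent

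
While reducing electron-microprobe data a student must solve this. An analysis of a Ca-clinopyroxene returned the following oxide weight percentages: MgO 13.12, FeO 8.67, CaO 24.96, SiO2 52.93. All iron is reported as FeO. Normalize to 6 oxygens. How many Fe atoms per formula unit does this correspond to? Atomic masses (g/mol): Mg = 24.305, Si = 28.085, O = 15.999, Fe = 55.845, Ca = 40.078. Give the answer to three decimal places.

0.273 Fe apfu

MgO: 13.12/40.304 = 0.32553 mol → 0.32553 mol Mg, 0.32553 mol O.
FeO: 8.67/71.844 = 0.12068 mol → 0.12068 mol Fe, 0.12068 mol O.
CaO: 24.96/56.077 = 0.44510 mol → 0.44510 mol Ca, 0.44510 mol O.
SiO2: 52.93/60.083 = 0.88095 mol → 0.88095 mol Si, 1.76190 mol O.
Total oxygen = 2.65321 mol. Normalization factor = 6/2.65321 = 2.26141.
Fe per 6 O = 0.12068 × 2.26141 = 0.273.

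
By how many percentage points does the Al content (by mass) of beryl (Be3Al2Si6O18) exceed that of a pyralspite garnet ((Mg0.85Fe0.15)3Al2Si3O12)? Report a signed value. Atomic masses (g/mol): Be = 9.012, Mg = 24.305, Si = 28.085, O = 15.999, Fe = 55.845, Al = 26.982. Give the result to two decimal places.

-2.89 percentage points

M(Be3Al2Si6O18) = 537.492 g/mol, so wt% Al = 53.964/537.492 × 100 = 10.04%.
M((Mg0.85Fe0.15)3Al2Si3O12) = 417.315 g/mol, so wt% Al = 53.964/417.315 × 100 = 12.93%.
10.04 − 12.93 = -2.89 pp.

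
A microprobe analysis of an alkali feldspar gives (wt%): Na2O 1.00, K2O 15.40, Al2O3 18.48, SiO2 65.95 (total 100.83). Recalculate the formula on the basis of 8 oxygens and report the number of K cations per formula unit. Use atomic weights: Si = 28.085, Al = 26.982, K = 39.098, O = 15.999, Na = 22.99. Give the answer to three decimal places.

0.896 K apfu

1.00 wt% Na2O ÷ 61.979 g/mol = 0.01613 mol, giving 0.03226 Na and 0.01613 O.
15.40 wt% K2O ÷ 94.195 g/mol = 0.16349 mol, giving 0.32698 K and 0.16349 O.
18.48 wt% Al2O3 ÷ 101.961 g/mol = 0.18125 mol, giving 0.36250 Al and 0.54375 O.
65.95 wt% SiO2 ÷ 60.083 g/mol = 1.09765 mol, giving 1.09765 Si and 2.19530 O.
Oxygen sums to 2.91867; scaling by 8/2.91867 = 2.74097 puts the formula on 8 O.
K: 0.32698 × 2.74097 = 0.896 atoms per formula unit.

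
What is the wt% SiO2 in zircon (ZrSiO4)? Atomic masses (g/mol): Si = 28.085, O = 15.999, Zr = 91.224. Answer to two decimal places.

32.78 wt%

Formula mass = 183.305 g/mol.
1 Si → 1.0000 mol SiO2 per formula unit; M(SiO2) = 60.083, so SiO2 mass = 60.083 g.
60.083/183.305 × 100 = 32.78 wt%.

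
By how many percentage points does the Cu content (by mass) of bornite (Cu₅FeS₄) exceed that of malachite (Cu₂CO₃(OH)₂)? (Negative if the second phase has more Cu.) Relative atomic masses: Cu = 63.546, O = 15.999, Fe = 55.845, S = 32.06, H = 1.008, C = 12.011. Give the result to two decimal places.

5.84 percentage points

M(Cu₅FeS₄) = 501.815 g/mol, so wt% Cu = 317.730/501.815 × 100 = 63.32%.
M(Cu₂CO₃(OH)₂) = 221.114 g/mol, so wt% Cu = 127.092/221.114 × 100 = 57.48%.
63.32 − 57.48 = 5.84 pp.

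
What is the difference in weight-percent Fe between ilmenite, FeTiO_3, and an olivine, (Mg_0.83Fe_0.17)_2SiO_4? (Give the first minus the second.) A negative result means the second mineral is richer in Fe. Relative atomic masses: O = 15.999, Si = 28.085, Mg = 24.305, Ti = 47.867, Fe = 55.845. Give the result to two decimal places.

First mineral: 55.845 g Fe in 151.709 g formula = 36.81 wt% Fe.
Second mineral: 18.987 g Fe in 151.415 g formula = 12.54 wt% Fe.
36.81% − 12.54% gives a difference of 24.27 percentage points.

24.27 percentage points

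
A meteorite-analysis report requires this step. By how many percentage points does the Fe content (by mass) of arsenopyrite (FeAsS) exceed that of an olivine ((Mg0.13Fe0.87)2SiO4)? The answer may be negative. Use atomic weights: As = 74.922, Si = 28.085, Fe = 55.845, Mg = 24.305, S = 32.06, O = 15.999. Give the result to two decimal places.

First mineral: 55.845 g Fe in 162.827 g formula = 34.30 wt% Fe.
Second mineral: 97.170 g Fe in 195.571 g formula = 49.69 wt% Fe.
34.30% − 49.69% gives a difference of -15.39 percentage points.

-15.39 percentage points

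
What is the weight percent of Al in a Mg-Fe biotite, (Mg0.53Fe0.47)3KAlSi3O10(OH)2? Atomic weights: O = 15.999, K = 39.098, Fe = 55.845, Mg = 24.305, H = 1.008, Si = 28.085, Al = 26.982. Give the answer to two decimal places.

Molar mass of (Mg0.53Fe0.47)3KAlSi3O10(OH)2: 1.59*24.305 + 1.41*55.845 + 1*39.098 + 1*26.982 + 3*28.085 + 12*15.999 + 2*1.008 = 461.725 g/mol.
Mass of Al per formula unit: 1 × 26.982 = 26.982 g.
Weight fraction Al = 26.982 / 461.725 = 0.0584.

5.84 wt%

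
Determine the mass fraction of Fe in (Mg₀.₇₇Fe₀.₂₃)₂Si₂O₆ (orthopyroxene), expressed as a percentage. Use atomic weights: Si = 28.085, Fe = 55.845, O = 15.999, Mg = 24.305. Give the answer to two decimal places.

11.93 mass %

M((Mg₀.₇₇Fe₀.₂₃)₂Si₂O₆) = 215.282 g/mol.
Fe contributes 0.46 × 55.845 = 25.689 g per mole.
25.689/215.282 = 0.1193 → 11.93%.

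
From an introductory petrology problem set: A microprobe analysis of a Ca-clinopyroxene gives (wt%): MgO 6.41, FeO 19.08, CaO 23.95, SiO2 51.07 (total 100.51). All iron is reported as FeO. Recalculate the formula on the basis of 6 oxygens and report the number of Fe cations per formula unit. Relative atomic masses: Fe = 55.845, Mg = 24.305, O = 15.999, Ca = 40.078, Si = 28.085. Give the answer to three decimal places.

6.41 wt% MgO ÷ 40.304 g/mol = 0.15904 mol, giving 0.15904 Mg and 0.15904 O.
19.08 wt% FeO ÷ 71.844 g/mol = 0.26558 mol, giving 0.26558 Fe and 0.26558 O.
23.95 wt% CaO ÷ 56.077 g/mol = 0.42709 mol, giving 0.42709 Ca and 0.42709 O.
51.07 wt% SiO2 ÷ 60.083 g/mol = 0.84999 mol, giving 0.84999 Si and 1.69998 O.
Oxygen sums to 2.55169; scaling by 6/2.55169 = 2.35138 puts the formula on 6 O.
Fe: 0.26558 × 2.35138 = 0.624 atoms per formula unit.

0.624 Fe apfu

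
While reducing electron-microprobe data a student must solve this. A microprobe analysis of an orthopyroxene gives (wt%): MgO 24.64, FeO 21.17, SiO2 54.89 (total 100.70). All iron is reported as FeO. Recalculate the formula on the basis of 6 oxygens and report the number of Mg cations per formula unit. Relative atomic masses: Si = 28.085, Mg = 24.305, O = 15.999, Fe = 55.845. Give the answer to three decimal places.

1.342 Mg apfu

MgO (M=40.304): mol = 0.61135; Mg = 0.61135, O = 0.61135.
FeO (M=71.844): mol = 0.29467; Fe = 0.29467, O = 0.29467.
SiO2 (M=60.083): mol = 0.91357; Si = 0.91357, O = 1.82714.
ΣO = 2.73316; factor = 6/ΣO = 2.19526.
Mg apfu = 0.61135 × 2.19526 = 1.342.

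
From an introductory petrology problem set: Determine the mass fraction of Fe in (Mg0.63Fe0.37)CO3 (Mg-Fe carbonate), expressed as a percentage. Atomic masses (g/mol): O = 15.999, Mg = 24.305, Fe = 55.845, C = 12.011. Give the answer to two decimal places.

Formula mass = 0.63*24.305 + 0.37*55.845 + 1*12.011 + 3*15.999 = 95.983 g/mol, of which 20.663 g is Fe.
So Fe makes up 20.663/95.983 = 0.2153 of the mass, i.e. 21.53%.

21.53 wt%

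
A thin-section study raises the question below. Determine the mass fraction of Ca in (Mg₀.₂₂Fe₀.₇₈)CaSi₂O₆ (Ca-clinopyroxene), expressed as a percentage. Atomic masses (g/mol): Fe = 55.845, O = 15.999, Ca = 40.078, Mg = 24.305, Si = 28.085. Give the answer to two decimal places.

Molar mass of (Mg₀.₂₂Fe₀.₇₈)CaSi₂O₆: 0.22·24.305 + 0.78·55.845 + 1·40.078 + 2·28.085 + 6·15.999 = 241.148 g/mol.
Mass of Ca per formula unit: 1 × 40.078 = 40.078 g.
Weight fraction Ca = 40.078 / 241.148 = 0.1662.

16.62 mass %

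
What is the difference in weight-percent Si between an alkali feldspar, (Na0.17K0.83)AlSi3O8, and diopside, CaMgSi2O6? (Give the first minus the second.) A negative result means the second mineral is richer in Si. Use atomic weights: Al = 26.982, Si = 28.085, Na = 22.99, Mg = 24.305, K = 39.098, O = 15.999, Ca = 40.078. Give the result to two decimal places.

First mineral: 84.255 g Si in 275.589 g formula = 30.57 wt% Si.
Second mineral: 56.170 g Si in 216.547 g formula = 25.94 wt% Si.
30.57% − 25.94% gives a difference of 4.63 percentage points.

4.63 percentage points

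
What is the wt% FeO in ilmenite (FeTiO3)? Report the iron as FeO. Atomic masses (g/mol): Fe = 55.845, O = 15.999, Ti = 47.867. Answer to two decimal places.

Molar mass of FeTiO3 = 1*55.845 + 1*47.867 + 3*15.999 = 151.709 g/mol.
Each formula unit contains 1 Fe, equivalent to 1/1 = 1.0000 mol FeO.
M(FeO) = 1×55.845 + 1×15.999 = 71.844 g/mol.
Mass of FeO per formula unit = 1.0000 × 71.844 = 71.844 g.
FeO wt% = 71.844 / 151.709 × 100 = 47.36%.

47.36 wt%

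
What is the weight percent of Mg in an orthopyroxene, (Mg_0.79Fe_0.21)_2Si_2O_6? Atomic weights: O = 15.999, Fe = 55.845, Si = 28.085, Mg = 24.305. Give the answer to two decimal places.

Formula mass = 1.58·24.305 + 0.42·55.845 + 2·28.085 + 6·15.999 = 214.021 g/mol, of which 38.402 g is Mg.
So Mg makes up 38.402/214.021 = 0.1794 of the mass, i.e. 17.94%.

17.94 weight percent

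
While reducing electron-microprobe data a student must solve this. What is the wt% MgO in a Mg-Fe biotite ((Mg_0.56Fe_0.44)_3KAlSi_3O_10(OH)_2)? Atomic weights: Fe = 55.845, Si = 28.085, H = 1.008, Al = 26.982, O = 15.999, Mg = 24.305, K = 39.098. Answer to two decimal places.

14.76 wt%

Formula mass = 458.887 g/mol.
1.68 Mg → 1.6800 mol MgO per formula unit; M(MgO) = 40.304, so MgO mass = 67.711 g.
67.711/458.887 × 100 = 14.76 wt%.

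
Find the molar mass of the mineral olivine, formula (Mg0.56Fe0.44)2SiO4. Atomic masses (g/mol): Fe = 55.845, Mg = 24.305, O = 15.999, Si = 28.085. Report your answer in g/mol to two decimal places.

168.45 g/mol

Mg: 1.12 × 24.305 = 27.2216
Fe: 0.88 × 55.845 = 49.1436
Si: 1 × 28.085 = 28.0850
O: 4 × 15.999 = 63.9960
Summing the contributions gives the formula mass.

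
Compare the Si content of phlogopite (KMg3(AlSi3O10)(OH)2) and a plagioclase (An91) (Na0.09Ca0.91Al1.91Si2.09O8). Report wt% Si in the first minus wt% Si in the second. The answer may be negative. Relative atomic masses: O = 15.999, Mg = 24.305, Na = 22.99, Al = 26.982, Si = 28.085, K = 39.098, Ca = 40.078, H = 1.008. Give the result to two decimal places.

-1.02 percentage points

First mineral: 84.255 g Si in 417.254 g formula = 20.19 wt% Si.
Second mineral: 58.698 g Si in 276.765 g formula = 21.21 wt% Si.
20.19% − 21.21% gives a difference of -1.02 percentage points.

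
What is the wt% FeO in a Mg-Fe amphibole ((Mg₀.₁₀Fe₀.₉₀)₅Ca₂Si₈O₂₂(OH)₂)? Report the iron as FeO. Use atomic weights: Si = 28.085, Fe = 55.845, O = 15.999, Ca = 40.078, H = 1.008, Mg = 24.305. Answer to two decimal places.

Molar mass of (Mg₀.₁₀Fe₀.₉₀)₅Ca₂Si₈O₂₂(OH)₂ = 0.50*24.305 + 4.50*55.845 + 2*40.078 + 8*28.085 + 24*15.999 + 2*1.008 = 954.283 g/mol.
Each formula unit contains 4.50 Fe, equivalent to 4.50/1 = 4.5000 mol FeO.
M(FeO) = 1×55.845 + 1×15.999 = 71.844 g/mol.
Mass of FeO per formula unit = 4.5000 × 71.844 = 323.298 g.
FeO wt% = 323.298 / 954.283 × 100 = 33.88%.

33.88 wt%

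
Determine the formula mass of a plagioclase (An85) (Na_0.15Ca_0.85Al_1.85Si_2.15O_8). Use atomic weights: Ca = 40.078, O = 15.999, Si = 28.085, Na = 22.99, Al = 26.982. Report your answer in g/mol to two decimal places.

The formula mass is the sum 0.15·22.99 + 0.85·40.078 + 1.85·26.982 + 2.15·28.085 + 8·15.999.

275.81 g/mol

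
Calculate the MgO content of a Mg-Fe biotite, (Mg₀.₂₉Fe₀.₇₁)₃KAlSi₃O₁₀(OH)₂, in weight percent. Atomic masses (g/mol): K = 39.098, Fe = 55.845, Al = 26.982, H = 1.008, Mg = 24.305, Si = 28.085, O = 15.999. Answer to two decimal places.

7.24 wt%

M((Mg₀.₂₉Fe₀.₇₁)₃KAlSi₃O₁₀(OH)₂) = 484.434 g/mol; M(MgO) = 40.304 g/mol.
Moles MgO per formula unit = 0.87 Mg ÷ 1 = 0.8700.
MgO fraction = (0.8700 × 40.304) / 484.434 = 35.064/484.434 = 0.0724.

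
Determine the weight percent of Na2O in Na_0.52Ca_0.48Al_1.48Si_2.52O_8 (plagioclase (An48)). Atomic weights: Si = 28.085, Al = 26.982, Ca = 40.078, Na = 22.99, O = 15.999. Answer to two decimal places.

M(Na_0.52Ca_0.48Al_1.48Si_2.52O_8) = 269.892 g/mol; M(Na2O) = 61.979 g/mol.
Moles Na2O per formula unit = 0.52 Na ÷ 2 = 0.2600.
Na2O fraction = (0.2600 × 61.979) / 269.892 = 16.115/269.892 = 0.0597.

5.97 wt%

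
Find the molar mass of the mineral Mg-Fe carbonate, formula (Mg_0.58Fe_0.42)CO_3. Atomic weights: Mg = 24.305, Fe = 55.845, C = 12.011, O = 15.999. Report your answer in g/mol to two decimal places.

97.56 g/mol

The formula mass is the sum 0.58·24.305 + 0.42·55.845 + 1·12.011 + 3·15.999.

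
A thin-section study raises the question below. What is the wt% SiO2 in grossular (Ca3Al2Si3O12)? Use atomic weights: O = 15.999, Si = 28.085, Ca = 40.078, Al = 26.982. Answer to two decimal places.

40.02 wt%

M(Ca3Al2Si3O12) = 450.441 g/mol; M(SiO2) = 60.083 g/mol.
Moles SiO2 per formula unit = 3 Si ÷ 1 = 3.0000.
SiO2 fraction = (3.0000 × 60.083) / 450.441 = 180.249/450.441 = 0.4002.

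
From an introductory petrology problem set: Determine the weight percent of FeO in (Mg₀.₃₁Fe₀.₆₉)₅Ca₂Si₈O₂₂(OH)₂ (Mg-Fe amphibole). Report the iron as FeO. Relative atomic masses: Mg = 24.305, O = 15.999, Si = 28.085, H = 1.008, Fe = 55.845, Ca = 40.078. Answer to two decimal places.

26.91 wt%

Molar mass of (Mg₀.₃₁Fe₀.₆₉)₅Ca₂Si₈O₂₂(OH)₂ = 1.55×24.305 + 3.45×55.845 + 2×40.078 + 8×28.085 + 24×15.999 + 2×1.008 = 921.166 g/mol.
Each formula unit contains 3.45 Fe, equivalent to 3.45/1 = 3.4500 mol FeO.
M(FeO) = 1×55.845 + 1×15.999 = 71.844 g/mol.
Mass of FeO per formula unit = 3.4500 × 71.844 = 247.862 g.
FeO wt% = 247.862 / 921.166 × 100 = 26.91%.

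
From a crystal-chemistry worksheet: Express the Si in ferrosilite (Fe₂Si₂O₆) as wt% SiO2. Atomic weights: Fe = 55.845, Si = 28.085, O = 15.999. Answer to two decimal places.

45.54 wt%

M(Fe₂Si₂O₆) = 263.854 g/mol; M(SiO2) = 60.083 g/mol.
Moles SiO2 per formula unit = 2 Si ÷ 1 = 2.0000.
SiO2 fraction = (2.0000 × 60.083) / 263.854 = 120.166/263.854 = 0.4554.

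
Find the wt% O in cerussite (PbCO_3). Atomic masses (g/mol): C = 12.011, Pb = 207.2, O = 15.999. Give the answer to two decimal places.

M(PbCO_3) = 267.208 g/mol.
O contributes 3 × 15.999 = 47.997 g per mole.
47.997/267.208 = 0.1796 → 17.96%.

17.96 mass %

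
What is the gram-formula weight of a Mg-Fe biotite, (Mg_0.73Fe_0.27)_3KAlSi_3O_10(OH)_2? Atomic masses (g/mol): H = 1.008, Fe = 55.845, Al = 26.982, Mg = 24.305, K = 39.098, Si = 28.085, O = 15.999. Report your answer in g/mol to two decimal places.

M = 2.19·24.305 + 0.81·55.845 + 1·39.098 + 1·26.982 + 3·28.085 + 12·15.999 + 2·1.008

442.80 g/mol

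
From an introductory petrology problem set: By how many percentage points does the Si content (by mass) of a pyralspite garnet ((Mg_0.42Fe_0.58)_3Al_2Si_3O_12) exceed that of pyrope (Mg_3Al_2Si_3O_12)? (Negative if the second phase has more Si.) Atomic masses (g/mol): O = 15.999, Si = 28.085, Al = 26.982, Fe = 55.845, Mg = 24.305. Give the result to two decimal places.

-2.50 percentage points

M((Mg_0.42Fe_0.58)_3Al_2Si_3O_12) = 458.002 g/mol, so wt% Si = 84.255/458.002 × 100 = 18.40%.
M(Mg_3Al_2Si_3O_12) = 403.122 g/mol, so wt% Si = 84.255/403.122 × 100 = 20.90%.
18.40 − 20.90 = -2.50 pp.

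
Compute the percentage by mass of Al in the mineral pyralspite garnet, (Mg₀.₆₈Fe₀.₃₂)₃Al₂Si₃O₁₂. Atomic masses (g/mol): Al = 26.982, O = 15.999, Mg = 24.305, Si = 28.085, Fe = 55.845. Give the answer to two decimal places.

12.45 wt%

M((Mg₀.₆₈Fe₀.₃₂)₃Al₂Si₃O₁₂) = 433.400 g/mol.
Al contributes 2 × 26.982 = 53.964 g per mole.
53.964/433.400 = 0.1245 → 12.45%.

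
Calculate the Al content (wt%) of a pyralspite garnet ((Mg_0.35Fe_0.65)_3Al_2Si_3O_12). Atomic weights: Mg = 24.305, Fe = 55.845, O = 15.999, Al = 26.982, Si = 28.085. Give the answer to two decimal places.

11.61 wt%

Molar mass of (Mg_0.35Fe_0.65)_3Al_2Si_3O_12: 1.05·24.305 + 1.95·55.845 + 2·26.982 + 3·28.085 + 12·15.999 = 464.625 g/mol.
Mass of Al per formula unit: 2 × 26.982 = 53.964 g.
Weight fraction Al = 53.964 / 464.625 = 0.1161.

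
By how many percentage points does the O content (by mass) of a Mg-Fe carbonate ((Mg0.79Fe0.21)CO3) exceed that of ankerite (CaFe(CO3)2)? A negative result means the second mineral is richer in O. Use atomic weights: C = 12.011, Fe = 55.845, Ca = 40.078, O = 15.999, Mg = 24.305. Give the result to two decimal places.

8.33 percentage points

M((Mg0.79Fe0.21)CO3) = 90.936 g/mol, so wt% O = 47.997/90.936 × 100 = 52.78%.
M(CaFe(CO3)2) = 215.939 g/mol, so wt% O = 95.994/215.939 × 100 = 44.45%.
52.78 − 44.45 = 8.33 pp.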